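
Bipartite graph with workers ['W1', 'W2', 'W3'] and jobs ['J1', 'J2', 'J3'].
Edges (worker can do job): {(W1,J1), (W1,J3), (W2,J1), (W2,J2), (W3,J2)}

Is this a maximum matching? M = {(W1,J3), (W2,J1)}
No, size 2 is not maximum

Proposed matching has size 2.
Maximum matching size for this graph: 3.

This is NOT maximum - can be improved to size 3.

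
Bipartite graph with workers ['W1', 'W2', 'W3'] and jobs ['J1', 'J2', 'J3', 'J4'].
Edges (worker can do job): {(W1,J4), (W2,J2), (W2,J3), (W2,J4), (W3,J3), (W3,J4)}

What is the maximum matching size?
Maximum matching size = 3

Maximum matching: {(W1,J4), (W2,J2), (W3,J3)}
Size: 3

This assigns 3 workers to 3 distinct jobs.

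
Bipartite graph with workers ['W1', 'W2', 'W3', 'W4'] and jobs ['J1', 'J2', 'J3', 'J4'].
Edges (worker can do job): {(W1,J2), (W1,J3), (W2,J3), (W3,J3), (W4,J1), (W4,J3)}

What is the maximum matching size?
Maximum matching size = 3

Maximum matching: {(W1,J2), (W3,J3), (W4,J1)}
Size: 3

This assigns 3 workers to 3 distinct jobs.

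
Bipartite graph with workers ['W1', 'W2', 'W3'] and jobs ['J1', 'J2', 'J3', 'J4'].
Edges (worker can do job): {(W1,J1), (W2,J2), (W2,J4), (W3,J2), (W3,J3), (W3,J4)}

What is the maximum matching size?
Maximum matching size = 3

Maximum matching: {(W1,J1), (W2,J2), (W3,J4)}
Size: 3

This assigns 3 workers to 3 distinct jobs.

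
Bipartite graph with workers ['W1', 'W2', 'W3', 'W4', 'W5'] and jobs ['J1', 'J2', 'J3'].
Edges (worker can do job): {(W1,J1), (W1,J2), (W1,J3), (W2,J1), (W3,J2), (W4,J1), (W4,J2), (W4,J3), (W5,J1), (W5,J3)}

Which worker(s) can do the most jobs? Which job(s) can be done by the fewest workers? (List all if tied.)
Most versatile: W1, W4 (3 jobs); Least covered: J2, J3 (3 workers)

Worker degrees (jobs they can do): W1:3, W2:1, W3:1, W4:3, W5:2
Job degrees (workers who can do it): J1:4, J2:3, J3:3

Maximum worker degree is 3, achieved by: W1, W4
Minimum job degree is 3, achieved by: J2, J3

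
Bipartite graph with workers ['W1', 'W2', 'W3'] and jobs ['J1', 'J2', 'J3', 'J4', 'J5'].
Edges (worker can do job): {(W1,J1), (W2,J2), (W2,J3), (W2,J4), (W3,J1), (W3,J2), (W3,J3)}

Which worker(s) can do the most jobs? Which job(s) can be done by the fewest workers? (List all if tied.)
Most versatile: W2, W3 (3 jobs); Least covered: J5 (0 workers)

Worker degrees (jobs they can do): W1:1, W2:3, W3:3
Job degrees (workers who can do it): J1:2, J2:2, J3:2, J4:1, J5:0

Maximum worker degree is 3, achieved by: W2, W3
Minimum job degree is 0, achieved by: J5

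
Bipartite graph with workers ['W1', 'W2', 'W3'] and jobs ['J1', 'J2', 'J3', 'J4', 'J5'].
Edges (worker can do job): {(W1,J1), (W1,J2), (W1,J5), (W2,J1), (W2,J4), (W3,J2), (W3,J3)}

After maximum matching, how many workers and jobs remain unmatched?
Unmatched: 0 workers, 2 jobs

Maximum matching size: 3
Workers: 3 total, 3 matched, 0 unmatched
Jobs: 5 total, 3 matched, 2 unmatched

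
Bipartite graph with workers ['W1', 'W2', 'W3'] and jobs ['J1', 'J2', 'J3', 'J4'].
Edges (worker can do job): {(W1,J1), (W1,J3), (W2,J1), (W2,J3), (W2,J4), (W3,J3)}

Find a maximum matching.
Matching: {(W1,J1), (W2,J4), (W3,J3)}

Maximum matching (size 3):
  W1 → J1
  W2 → J4
  W3 → J3

Each worker is assigned to at most one job, and each job to at most one worker.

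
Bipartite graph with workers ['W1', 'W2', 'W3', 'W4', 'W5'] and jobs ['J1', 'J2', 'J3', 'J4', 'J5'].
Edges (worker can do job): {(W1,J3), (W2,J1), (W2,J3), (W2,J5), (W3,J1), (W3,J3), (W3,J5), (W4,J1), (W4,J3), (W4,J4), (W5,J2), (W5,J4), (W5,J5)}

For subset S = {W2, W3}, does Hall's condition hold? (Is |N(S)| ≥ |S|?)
Yes: |N(S)| = 3, |S| = 2

Subset S = {W2, W3}
Neighbors N(S) = {J1, J3, J5}

|N(S)| = 3, |S| = 2
Hall's condition: |N(S)| ≥ |S| is satisfied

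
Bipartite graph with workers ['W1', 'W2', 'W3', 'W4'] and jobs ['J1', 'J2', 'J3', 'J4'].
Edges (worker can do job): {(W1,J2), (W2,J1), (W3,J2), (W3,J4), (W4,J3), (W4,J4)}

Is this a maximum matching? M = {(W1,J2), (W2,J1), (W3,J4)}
No, size 3 is not maximum

Proposed matching has size 3.
Maximum matching size for this graph: 4.

This is NOT maximum - can be improved to size 4.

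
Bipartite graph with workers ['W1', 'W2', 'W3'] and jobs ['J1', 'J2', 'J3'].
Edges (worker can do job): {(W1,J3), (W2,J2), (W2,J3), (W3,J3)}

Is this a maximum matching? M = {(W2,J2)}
No, size 1 is not maximum

Proposed matching has size 1.
Maximum matching size for this graph: 2.

This is NOT maximum - can be improved to size 2.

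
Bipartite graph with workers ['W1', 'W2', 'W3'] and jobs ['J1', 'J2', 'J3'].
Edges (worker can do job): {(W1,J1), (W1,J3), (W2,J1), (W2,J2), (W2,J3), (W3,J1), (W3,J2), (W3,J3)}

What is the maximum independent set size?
Maximum independent set = 3

By König's theorem:
- Min vertex cover = Max matching = 3
- Max independent set = Total vertices - Min vertex cover
- Max independent set = 6 - 3 = 3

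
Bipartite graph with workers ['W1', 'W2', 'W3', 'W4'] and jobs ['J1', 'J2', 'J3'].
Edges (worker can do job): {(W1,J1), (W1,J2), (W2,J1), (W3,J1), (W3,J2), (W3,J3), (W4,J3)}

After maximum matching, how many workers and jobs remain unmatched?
Unmatched: 1 workers, 0 jobs

Maximum matching size: 3
Workers: 4 total, 3 matched, 1 unmatched
Jobs: 3 total, 3 matched, 0 unmatched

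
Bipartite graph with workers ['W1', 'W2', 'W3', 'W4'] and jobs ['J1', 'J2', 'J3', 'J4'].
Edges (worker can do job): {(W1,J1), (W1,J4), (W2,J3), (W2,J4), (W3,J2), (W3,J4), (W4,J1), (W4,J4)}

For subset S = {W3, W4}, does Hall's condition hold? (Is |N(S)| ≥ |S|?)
Yes: |N(S)| = 3, |S| = 2

Subset S = {W3, W4}
Neighbors N(S) = {J1, J2, J4}

|N(S)| = 3, |S| = 2
Hall's condition: |N(S)| ≥ |S| is satisfied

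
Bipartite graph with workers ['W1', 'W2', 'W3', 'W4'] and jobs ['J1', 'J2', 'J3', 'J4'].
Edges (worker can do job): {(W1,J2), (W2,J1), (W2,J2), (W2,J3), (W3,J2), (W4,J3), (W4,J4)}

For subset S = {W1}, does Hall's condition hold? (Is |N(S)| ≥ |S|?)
Yes: |N(S)| = 1, |S| = 1

Subset S = {W1}
Neighbors N(S) = {J2}

|N(S)| = 1, |S| = 1
Hall's condition: |N(S)| ≥ |S| is satisfied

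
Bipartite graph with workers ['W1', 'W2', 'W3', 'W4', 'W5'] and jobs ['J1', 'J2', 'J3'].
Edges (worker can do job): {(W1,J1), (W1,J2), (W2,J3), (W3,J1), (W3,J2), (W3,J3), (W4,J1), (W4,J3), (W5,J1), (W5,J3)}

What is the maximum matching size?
Maximum matching size = 3

Maximum matching: {(W3,J2), (W4,J3), (W5,J1)}
Size: 3

This assigns 3 workers to 3 distinct jobs.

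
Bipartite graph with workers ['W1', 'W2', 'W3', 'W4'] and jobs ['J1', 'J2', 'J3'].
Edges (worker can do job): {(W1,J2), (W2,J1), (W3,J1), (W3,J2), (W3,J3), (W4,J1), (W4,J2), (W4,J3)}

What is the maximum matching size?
Maximum matching size = 3

Maximum matching: {(W1,J2), (W3,J3), (W4,J1)}
Size: 3

This assigns 3 workers to 3 distinct jobs.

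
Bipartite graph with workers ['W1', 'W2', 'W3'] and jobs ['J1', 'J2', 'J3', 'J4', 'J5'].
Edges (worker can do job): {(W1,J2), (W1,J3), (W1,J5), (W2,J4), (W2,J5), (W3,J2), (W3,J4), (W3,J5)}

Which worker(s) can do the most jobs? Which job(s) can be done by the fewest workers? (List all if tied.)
Most versatile: W1, W3 (3 jobs); Least covered: J1 (0 workers)

Worker degrees (jobs they can do): W1:3, W2:2, W3:3
Job degrees (workers who can do it): J1:0, J2:2, J3:1, J4:2, J5:3

Maximum worker degree is 3, achieved by: W1, W3
Minimum job degree is 0, achieved by: J1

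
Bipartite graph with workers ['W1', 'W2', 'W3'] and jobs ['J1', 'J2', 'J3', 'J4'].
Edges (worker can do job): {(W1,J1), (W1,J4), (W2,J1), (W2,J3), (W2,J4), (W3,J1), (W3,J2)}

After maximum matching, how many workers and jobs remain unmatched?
Unmatched: 0 workers, 1 jobs

Maximum matching size: 3
Workers: 3 total, 3 matched, 0 unmatched
Jobs: 4 total, 3 matched, 1 unmatched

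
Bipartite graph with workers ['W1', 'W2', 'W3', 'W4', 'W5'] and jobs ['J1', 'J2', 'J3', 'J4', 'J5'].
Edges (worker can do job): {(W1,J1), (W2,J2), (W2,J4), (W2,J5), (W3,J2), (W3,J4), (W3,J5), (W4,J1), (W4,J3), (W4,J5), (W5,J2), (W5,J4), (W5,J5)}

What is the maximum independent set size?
Maximum independent set = 5

By König's theorem:
- Min vertex cover = Max matching = 5
- Max independent set = Total vertices - Min vertex cover
- Max independent set = 10 - 5 = 5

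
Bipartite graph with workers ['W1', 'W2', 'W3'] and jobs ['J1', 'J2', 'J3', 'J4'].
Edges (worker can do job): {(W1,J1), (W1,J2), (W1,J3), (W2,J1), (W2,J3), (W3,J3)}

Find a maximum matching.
Matching: {(W1,J2), (W2,J1), (W3,J3)}

Maximum matching (size 3):
  W1 → J2
  W2 → J1
  W3 → J3

Each worker is assigned to at most one job, and each job to at most one worker.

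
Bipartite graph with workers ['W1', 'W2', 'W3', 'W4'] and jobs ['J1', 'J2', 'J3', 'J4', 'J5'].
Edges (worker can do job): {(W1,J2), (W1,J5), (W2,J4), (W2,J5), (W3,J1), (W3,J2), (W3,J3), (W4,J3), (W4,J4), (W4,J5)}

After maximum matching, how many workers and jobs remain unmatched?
Unmatched: 0 workers, 1 jobs

Maximum matching size: 4
Workers: 4 total, 4 matched, 0 unmatched
Jobs: 5 total, 4 matched, 1 unmatched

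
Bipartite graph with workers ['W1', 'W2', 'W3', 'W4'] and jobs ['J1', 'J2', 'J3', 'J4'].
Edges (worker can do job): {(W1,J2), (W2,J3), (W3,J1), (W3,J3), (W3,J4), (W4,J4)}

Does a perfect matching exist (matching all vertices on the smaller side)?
Yes, perfect matching exists (size 4)

Perfect matching: {(W1,J2), (W2,J3), (W3,J1), (W4,J4)}
All 4 vertices on the smaller side are matched.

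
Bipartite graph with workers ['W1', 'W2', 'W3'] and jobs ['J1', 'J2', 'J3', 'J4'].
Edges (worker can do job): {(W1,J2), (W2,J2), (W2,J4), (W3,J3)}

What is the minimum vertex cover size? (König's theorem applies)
Minimum vertex cover size = 3

By König's theorem: in bipartite graphs,
min vertex cover = max matching = 3

Maximum matching has size 3, so minimum vertex cover also has size 3.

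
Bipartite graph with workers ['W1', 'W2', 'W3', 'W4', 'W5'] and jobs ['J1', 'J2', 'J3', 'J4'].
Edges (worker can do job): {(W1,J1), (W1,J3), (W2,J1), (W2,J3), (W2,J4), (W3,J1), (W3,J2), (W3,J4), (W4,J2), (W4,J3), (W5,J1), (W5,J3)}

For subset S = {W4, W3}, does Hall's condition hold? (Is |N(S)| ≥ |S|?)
Yes: |N(S)| = 4, |S| = 2

Subset S = {W4, W3}
Neighbors N(S) = {J1, J2, J3, J4}

|N(S)| = 4, |S| = 2
Hall's condition: |N(S)| ≥ |S| is satisfied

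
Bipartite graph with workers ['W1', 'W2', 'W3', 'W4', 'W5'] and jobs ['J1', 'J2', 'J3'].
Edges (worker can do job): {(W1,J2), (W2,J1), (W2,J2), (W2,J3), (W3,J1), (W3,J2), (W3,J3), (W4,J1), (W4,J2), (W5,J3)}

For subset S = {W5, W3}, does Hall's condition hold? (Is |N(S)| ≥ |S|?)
Yes: |N(S)| = 3, |S| = 2

Subset S = {W5, W3}
Neighbors N(S) = {J1, J2, J3}

|N(S)| = 3, |S| = 2
Hall's condition: |N(S)| ≥ |S| is satisfied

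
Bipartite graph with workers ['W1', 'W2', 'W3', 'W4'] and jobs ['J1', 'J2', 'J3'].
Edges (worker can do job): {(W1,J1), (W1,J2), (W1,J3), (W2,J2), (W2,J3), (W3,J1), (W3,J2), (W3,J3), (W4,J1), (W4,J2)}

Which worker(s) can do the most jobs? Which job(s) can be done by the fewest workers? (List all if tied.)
Most versatile: W1, W3 (3 jobs); Least covered: J1, J3 (3 workers)

Worker degrees (jobs they can do): W1:3, W2:2, W3:3, W4:2
Job degrees (workers who can do it): J1:3, J2:4, J3:3

Maximum worker degree is 3, achieved by: W1, W3
Minimum job degree is 3, achieved by: J1, J3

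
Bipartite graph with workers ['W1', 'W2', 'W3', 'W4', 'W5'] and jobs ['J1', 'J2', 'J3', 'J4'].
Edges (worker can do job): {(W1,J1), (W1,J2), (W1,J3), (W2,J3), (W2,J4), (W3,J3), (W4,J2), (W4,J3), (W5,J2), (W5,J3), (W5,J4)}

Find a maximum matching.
Matching: {(W1,J1), (W3,J3), (W4,J2), (W5,J4)}

Maximum matching (size 4):
  W1 → J1
  W3 → J3
  W4 → J2
  W5 → J4

Each worker is assigned to at most one job, and each job to at most one worker.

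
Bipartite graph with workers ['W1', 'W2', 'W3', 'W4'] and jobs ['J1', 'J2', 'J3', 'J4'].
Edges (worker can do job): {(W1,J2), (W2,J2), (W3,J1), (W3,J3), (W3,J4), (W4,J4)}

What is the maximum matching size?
Maximum matching size = 3

Maximum matching: {(W1,J2), (W3,J3), (W4,J4)}
Size: 3

This assigns 3 workers to 3 distinct jobs.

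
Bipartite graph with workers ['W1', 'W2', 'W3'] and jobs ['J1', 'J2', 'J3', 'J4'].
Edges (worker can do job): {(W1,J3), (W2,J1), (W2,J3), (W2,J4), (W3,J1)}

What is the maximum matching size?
Maximum matching size = 3

Maximum matching: {(W1,J3), (W2,J4), (W3,J1)}
Size: 3

This assigns 3 workers to 3 distinct jobs.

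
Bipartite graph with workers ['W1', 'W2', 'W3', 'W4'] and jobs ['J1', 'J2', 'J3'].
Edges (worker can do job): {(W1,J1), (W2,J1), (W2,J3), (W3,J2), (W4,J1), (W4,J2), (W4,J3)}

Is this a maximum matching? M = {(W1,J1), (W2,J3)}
No, size 2 is not maximum

Proposed matching has size 2.
Maximum matching size for this graph: 3.

This is NOT maximum - can be improved to size 3.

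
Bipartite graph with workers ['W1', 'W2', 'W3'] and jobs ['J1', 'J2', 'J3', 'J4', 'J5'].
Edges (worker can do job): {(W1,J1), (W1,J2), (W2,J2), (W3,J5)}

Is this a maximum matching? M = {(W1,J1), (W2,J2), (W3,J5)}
Yes, size 3 is maximum

Proposed matching has size 3.
Maximum matching size for this graph: 3.

This is a maximum matching.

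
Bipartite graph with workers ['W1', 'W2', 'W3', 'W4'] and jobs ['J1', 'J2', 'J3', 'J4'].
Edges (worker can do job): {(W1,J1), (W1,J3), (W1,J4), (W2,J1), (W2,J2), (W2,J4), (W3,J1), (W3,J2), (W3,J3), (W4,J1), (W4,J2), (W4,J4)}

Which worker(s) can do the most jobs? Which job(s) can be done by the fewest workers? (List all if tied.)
Most versatile: W1, W2, W3, W4 (3 jobs); Least covered: J3 (2 workers)

Worker degrees (jobs they can do): W1:3, W2:3, W3:3, W4:3
Job degrees (workers who can do it): J1:4, J2:3, J3:2, J4:3

Maximum worker degree is 3, achieved by: W1, W2, W3, W4
Minimum job degree is 2, achieved by: J3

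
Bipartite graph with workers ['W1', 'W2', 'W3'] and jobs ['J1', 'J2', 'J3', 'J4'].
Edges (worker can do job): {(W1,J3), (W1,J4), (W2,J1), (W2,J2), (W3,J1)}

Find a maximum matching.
Matching: {(W1,J4), (W2,J2), (W3,J1)}

Maximum matching (size 3):
  W1 → J4
  W2 → J2
  W3 → J1

Each worker is assigned to at most one job, and each job to at most one worker.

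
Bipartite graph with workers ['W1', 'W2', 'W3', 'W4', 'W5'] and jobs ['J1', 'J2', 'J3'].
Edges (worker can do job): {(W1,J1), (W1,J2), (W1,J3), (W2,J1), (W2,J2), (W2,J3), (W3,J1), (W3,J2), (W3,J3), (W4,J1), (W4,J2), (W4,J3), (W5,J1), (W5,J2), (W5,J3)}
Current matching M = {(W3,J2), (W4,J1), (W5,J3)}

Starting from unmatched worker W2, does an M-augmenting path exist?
No augmenting path from W2

Alternating search from W2 reaches jobs: {J1, J2, J3}.
Every reachable job is already matched in M, and following those matched edges back to workers exposes no further unvisited jobs.
No M-augmenting path from W2 exists.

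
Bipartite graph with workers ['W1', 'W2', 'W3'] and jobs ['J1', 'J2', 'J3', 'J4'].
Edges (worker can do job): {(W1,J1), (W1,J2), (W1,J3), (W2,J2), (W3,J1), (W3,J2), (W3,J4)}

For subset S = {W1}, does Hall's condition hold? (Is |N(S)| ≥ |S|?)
Yes: |N(S)| = 3, |S| = 1

Subset S = {W1}
Neighbors N(S) = {J1, J2, J3}

|N(S)| = 3, |S| = 1
Hall's condition: |N(S)| ≥ |S| is satisfied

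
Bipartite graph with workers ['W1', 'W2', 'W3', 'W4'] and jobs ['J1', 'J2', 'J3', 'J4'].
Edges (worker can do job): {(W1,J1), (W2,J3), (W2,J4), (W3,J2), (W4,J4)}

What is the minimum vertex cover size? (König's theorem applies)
Minimum vertex cover size = 4

By König's theorem: in bipartite graphs,
min vertex cover = max matching = 4

Maximum matching has size 4, so minimum vertex cover also has size 4.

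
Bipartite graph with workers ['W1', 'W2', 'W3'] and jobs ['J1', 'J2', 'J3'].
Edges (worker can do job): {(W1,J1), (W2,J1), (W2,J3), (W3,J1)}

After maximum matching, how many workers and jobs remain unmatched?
Unmatched: 1 workers, 1 jobs

Maximum matching size: 2
Workers: 3 total, 2 matched, 1 unmatched
Jobs: 3 total, 2 matched, 1 unmatched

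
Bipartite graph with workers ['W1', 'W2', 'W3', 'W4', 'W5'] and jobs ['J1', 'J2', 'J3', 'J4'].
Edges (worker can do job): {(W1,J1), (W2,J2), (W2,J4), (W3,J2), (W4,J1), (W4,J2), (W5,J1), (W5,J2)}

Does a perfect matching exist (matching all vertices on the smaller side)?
No, maximum matching has size 3 < 4

Maximum matching has size 3, need 4 for perfect matching.
Unmatched workers: ['W4', 'W1']
Unmatched jobs: ['J3']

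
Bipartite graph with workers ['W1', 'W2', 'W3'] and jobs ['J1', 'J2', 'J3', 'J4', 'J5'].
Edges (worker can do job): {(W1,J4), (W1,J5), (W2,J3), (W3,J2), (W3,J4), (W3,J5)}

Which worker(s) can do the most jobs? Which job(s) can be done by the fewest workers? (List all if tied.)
Most versatile: W3 (3 jobs); Least covered: J1 (0 workers)

Worker degrees (jobs they can do): W1:2, W2:1, W3:3
Job degrees (workers who can do it): J1:0, J2:1, J3:1, J4:2, J5:2

Maximum worker degree is 3, achieved by: W3
Minimum job degree is 0, achieved by: J1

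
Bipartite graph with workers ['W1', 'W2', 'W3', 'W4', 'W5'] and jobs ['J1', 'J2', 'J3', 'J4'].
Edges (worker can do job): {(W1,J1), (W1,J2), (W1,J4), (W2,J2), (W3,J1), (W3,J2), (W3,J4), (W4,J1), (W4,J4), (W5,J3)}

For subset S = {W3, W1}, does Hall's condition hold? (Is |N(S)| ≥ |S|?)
Yes: |N(S)| = 3, |S| = 2

Subset S = {W3, W1}
Neighbors N(S) = {J1, J2, J4}

|N(S)| = 3, |S| = 2
Hall's condition: |N(S)| ≥ |S| is satisfied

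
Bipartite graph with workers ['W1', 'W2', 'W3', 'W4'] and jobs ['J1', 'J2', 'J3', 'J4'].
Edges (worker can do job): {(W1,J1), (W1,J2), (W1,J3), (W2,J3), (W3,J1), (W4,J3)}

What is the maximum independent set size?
Maximum independent set = 5

By König's theorem:
- Min vertex cover = Max matching = 3
- Max independent set = Total vertices - Min vertex cover
- Max independent set = 8 - 3 = 5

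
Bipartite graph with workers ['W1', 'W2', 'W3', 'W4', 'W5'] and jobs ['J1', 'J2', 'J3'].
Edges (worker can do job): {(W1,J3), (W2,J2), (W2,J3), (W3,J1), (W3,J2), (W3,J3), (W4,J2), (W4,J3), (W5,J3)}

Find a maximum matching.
Matching: {(W3,J1), (W4,J2), (W5,J3)}

Maximum matching (size 3):
  W3 → J1
  W4 → J2
  W5 → J3

Each worker is assigned to at most one job, and each job to at most one worker.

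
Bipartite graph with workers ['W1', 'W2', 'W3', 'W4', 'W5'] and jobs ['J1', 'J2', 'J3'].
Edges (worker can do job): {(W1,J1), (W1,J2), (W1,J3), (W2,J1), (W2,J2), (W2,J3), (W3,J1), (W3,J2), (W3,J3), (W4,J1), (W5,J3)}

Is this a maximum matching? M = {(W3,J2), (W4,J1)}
No, size 2 is not maximum

Proposed matching has size 2.
Maximum matching size for this graph: 3.

This is NOT maximum - can be improved to size 3.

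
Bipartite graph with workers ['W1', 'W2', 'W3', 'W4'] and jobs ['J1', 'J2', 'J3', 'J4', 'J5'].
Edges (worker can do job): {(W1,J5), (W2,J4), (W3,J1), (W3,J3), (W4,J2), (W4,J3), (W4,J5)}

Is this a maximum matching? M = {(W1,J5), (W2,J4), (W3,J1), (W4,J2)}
Yes, size 4 is maximum

Proposed matching has size 4.
Maximum matching size for this graph: 4.

This is a maximum matching.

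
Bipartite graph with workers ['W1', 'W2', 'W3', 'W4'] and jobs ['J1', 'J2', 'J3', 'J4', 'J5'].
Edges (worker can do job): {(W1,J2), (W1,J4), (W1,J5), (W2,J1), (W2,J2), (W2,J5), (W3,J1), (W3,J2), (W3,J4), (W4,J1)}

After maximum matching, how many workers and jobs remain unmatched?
Unmatched: 0 workers, 1 jobs

Maximum matching size: 4
Workers: 4 total, 4 matched, 0 unmatched
Jobs: 5 total, 4 matched, 1 unmatched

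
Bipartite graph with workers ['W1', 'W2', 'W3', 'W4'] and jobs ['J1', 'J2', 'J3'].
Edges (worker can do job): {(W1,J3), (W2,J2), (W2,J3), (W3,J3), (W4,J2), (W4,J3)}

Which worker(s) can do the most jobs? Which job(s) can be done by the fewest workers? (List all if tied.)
Most versatile: W2, W4 (2 jobs); Least covered: J1 (0 workers)

Worker degrees (jobs they can do): W1:1, W2:2, W3:1, W4:2
Job degrees (workers who can do it): J1:0, J2:2, J3:4

Maximum worker degree is 2, achieved by: W2, W4
Minimum job degree is 0, achieved by: J1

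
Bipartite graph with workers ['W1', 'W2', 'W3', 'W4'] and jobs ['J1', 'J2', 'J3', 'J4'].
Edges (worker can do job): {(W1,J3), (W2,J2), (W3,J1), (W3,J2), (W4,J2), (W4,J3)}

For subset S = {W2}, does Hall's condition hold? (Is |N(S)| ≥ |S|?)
Yes: |N(S)| = 1, |S| = 1

Subset S = {W2}
Neighbors N(S) = {J2}

|N(S)| = 1, |S| = 1
Hall's condition: |N(S)| ≥ |S| is satisfied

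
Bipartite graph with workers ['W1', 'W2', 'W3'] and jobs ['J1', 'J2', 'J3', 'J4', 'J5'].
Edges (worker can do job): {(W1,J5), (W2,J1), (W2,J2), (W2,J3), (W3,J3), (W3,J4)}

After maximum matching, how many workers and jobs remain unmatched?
Unmatched: 0 workers, 2 jobs

Maximum matching size: 3
Workers: 3 total, 3 matched, 0 unmatched
Jobs: 5 total, 3 matched, 2 unmatched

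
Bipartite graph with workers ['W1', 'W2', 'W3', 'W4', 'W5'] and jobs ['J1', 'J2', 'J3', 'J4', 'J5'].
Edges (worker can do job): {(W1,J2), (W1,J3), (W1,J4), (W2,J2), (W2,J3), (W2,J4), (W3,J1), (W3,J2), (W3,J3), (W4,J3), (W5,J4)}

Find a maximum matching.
Matching: {(W1,J2), (W3,J1), (W4,J3), (W5,J4)}

Maximum matching (size 4):
  W1 → J2
  W3 → J1
  W4 → J3
  W5 → J4

Each worker is assigned to at most one job, and each job to at most one worker.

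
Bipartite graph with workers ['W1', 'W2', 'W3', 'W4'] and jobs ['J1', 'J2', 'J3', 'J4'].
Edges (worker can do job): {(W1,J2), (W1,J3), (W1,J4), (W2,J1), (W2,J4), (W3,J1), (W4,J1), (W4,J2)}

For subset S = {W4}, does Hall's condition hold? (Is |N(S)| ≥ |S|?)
Yes: |N(S)| = 2, |S| = 1

Subset S = {W4}
Neighbors N(S) = {J1, J2}

|N(S)| = 2, |S| = 1
Hall's condition: |N(S)| ≥ |S| is satisfied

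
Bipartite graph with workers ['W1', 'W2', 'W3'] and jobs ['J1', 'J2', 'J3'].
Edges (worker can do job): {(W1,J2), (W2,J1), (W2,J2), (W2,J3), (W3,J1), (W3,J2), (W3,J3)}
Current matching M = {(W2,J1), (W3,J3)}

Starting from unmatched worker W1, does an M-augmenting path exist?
Yes: W1 → J2

An M-augmenting path alternates non-matching / matching edges, starting and ending at unmatched vertices.
Path: W1 → J2
(J2 is unmatched in M, so the path is augmenting.)
Flipping edges along this path would increase |M| from 2 to 3.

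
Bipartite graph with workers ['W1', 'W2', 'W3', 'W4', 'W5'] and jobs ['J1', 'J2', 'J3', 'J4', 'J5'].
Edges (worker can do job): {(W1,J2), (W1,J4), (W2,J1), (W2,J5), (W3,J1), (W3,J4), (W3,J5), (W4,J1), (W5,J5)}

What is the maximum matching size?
Maximum matching size = 4

Maximum matching: {(W1,J2), (W3,J4), (W4,J1), (W5,J5)}
Size: 4

This assigns 4 workers to 4 distinct jobs.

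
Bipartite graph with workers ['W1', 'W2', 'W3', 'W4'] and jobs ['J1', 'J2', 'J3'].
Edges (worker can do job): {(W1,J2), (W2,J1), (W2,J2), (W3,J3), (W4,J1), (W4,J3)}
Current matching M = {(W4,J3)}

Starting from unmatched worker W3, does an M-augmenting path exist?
Yes: W3 → J3 → W4 → J1

An M-augmenting path alternates non-matching / matching edges, starting and ending at unmatched vertices.
Path: W3 → J3 → W4 → J1
(J1 is unmatched in M, so the path is augmenting.)
Flipping edges along this path would increase |M| from 1 to 2.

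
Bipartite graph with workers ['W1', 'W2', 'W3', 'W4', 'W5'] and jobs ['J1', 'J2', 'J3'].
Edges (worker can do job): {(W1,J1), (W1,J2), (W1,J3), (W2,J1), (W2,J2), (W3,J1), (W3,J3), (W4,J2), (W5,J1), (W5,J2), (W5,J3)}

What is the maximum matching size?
Maximum matching size = 3

Maximum matching: {(W1,J1), (W3,J3), (W5,J2)}
Size: 3

This assigns 3 workers to 3 distinct jobs.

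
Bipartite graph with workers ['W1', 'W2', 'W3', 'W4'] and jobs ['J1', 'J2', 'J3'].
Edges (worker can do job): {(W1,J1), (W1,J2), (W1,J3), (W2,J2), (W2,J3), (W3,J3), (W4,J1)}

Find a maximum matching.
Matching: {(W1,J2), (W3,J3), (W4,J1)}

Maximum matching (size 3):
  W1 → J2
  W3 → J3
  W4 → J1

Each worker is assigned to at most one job, and each job to at most one worker.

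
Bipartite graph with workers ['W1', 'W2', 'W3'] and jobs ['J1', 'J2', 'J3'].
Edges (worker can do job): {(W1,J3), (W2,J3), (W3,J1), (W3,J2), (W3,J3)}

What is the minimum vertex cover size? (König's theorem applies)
Minimum vertex cover size = 2

By König's theorem: in bipartite graphs,
min vertex cover = max matching = 2

Maximum matching has size 2, so minimum vertex cover also has size 2.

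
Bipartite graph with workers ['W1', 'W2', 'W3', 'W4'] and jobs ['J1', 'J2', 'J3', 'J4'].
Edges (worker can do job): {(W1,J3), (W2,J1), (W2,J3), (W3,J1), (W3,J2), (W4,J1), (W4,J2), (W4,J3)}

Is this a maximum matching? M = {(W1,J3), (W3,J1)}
No, size 2 is not maximum

Proposed matching has size 2.
Maximum matching size for this graph: 3.

This is NOT maximum - can be improved to size 3.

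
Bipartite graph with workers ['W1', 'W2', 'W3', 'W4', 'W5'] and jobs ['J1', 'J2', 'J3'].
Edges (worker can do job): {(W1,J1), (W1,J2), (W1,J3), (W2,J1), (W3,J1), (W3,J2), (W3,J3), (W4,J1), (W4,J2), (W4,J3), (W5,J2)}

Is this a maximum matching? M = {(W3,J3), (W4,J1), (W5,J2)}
Yes, size 3 is maximum

Proposed matching has size 3.
Maximum matching size for this graph: 3.

This is a maximum matching.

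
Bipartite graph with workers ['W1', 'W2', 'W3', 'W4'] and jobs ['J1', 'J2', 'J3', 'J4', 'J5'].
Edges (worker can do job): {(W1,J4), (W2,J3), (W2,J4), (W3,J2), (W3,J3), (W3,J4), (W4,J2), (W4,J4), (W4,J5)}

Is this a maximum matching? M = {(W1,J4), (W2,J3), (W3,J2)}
No, size 3 is not maximum

Proposed matching has size 3.
Maximum matching size for this graph: 4.

This is NOT maximum - can be improved to size 4.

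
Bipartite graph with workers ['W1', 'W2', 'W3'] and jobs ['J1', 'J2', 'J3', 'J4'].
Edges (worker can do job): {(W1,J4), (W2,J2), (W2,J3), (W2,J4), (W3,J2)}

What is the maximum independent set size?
Maximum independent set = 4

By König's theorem:
- Min vertex cover = Max matching = 3
- Max independent set = Total vertices - Min vertex cover
- Max independent set = 7 - 3 = 4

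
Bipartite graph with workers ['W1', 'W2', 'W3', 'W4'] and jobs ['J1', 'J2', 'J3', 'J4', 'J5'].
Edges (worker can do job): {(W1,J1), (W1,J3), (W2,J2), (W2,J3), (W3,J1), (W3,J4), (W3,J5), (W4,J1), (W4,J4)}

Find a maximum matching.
Matching: {(W1,J3), (W2,J2), (W3,J1), (W4,J4)}

Maximum matching (size 4):
  W1 → J3
  W2 → J2
  W3 → J1
  W4 → J4

Each worker is assigned to at most one job, and each job to at most one worker.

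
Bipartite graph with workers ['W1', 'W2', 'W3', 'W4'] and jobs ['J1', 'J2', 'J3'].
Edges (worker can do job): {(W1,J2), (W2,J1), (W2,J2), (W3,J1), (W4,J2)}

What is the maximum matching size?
Maximum matching size = 2

Maximum matching: {(W3,J1), (W4,J2)}
Size: 2

This assigns 2 workers to 2 distinct jobs.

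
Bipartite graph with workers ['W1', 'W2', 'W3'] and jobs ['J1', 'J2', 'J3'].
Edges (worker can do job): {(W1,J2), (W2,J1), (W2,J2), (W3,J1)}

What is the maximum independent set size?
Maximum independent set = 4

By König's theorem:
- Min vertex cover = Max matching = 2
- Max independent set = Total vertices - Min vertex cover
- Max independent set = 6 - 2 = 4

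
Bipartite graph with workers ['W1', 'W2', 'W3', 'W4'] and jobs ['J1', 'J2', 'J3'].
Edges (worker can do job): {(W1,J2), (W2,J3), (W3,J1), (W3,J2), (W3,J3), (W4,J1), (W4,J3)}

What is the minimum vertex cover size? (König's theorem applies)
Minimum vertex cover size = 3

By König's theorem: in bipartite graphs,
min vertex cover = max matching = 3

Maximum matching has size 3, so minimum vertex cover also has size 3.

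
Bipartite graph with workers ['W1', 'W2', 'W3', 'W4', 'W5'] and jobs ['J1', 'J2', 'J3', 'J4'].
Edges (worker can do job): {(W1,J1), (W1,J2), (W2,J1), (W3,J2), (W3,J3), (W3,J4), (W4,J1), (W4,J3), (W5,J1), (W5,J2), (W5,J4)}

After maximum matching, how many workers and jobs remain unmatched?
Unmatched: 1 workers, 0 jobs

Maximum matching size: 4
Workers: 5 total, 4 matched, 1 unmatched
Jobs: 4 total, 4 matched, 0 unmatched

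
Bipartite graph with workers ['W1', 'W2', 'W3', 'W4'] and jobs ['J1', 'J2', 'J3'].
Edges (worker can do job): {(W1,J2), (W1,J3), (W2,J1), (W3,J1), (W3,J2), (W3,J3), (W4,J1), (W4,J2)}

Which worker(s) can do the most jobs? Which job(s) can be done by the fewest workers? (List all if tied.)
Most versatile: W3 (3 jobs); Least covered: J3 (2 workers)

Worker degrees (jobs they can do): W1:2, W2:1, W3:3, W4:2
Job degrees (workers who can do it): J1:3, J2:3, J3:2

Maximum worker degree is 3, achieved by: W3
Minimum job degree is 2, achieved by: J3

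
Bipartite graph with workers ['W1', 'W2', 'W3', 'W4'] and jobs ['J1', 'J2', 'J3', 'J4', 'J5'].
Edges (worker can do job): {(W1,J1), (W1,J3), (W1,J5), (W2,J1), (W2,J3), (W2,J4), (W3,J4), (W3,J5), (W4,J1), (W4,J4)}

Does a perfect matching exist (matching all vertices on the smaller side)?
Yes, perfect matching exists (size 4)

Perfect matching: {(W1,J3), (W2,J1), (W3,J5), (W4,J4)}
All 4 vertices on the smaller side are matched.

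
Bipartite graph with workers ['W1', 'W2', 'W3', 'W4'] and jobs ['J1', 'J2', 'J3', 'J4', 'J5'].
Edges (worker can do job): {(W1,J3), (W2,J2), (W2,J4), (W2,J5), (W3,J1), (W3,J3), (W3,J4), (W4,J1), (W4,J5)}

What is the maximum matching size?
Maximum matching size = 4

Maximum matching: {(W1,J3), (W2,J5), (W3,J4), (W4,J1)}
Size: 4

This assigns 4 workers to 4 distinct jobs.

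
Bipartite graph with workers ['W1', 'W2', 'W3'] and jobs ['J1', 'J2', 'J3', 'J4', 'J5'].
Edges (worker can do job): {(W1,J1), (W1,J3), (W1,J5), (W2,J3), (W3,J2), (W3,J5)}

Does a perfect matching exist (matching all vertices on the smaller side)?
Yes, perfect matching exists (size 3)

Perfect matching: {(W1,J1), (W2,J3), (W3,J2)}
All 3 vertices on the smaller side are matched.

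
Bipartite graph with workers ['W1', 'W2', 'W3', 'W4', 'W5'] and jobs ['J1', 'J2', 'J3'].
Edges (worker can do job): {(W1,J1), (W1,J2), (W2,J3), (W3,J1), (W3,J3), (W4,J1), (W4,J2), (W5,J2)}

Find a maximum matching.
Matching: {(W3,J3), (W4,J1), (W5,J2)}

Maximum matching (size 3):
  W3 → J3
  W4 → J1
  W5 → J2

Each worker is assigned to at most one job, and each job to at most one worker.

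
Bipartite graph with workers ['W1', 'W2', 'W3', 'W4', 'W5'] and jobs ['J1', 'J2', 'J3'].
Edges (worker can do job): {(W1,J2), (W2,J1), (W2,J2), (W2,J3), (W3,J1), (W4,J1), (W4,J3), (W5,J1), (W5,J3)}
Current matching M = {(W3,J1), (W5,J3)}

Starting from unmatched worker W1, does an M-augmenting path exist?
Yes: W1 → J2

An M-augmenting path alternates non-matching / matching edges, starting and ending at unmatched vertices.
Path: W1 → J2
(J2 is unmatched in M, so the path is augmenting.)
Flipping edges along this path would increase |M| from 2 to 3.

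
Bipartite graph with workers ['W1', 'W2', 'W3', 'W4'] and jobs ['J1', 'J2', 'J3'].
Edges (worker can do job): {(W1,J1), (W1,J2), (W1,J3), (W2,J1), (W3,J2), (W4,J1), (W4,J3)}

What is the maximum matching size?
Maximum matching size = 3

Maximum matching: {(W1,J3), (W3,J2), (W4,J1)}
Size: 3

This assigns 3 workers to 3 distinct jobs.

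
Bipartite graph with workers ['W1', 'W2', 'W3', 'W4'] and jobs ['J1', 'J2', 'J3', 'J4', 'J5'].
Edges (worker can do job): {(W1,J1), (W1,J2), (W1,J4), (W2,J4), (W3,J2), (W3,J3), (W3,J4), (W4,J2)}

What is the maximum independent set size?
Maximum independent set = 5

By König's theorem:
- Min vertex cover = Max matching = 4
- Max independent set = Total vertices - Min vertex cover
- Max independent set = 9 - 4 = 5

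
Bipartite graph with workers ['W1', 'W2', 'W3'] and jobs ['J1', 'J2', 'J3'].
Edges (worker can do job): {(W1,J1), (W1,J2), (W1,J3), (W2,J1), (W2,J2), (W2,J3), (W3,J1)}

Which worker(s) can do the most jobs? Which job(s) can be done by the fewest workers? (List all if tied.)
Most versatile: W1, W2 (3 jobs); Least covered: J2, J3 (2 workers)

Worker degrees (jobs they can do): W1:3, W2:3, W3:1
Job degrees (workers who can do it): J1:3, J2:2, J3:2

Maximum worker degree is 3, achieved by: W1, W2
Minimum job degree is 2, achieved by: J2, J3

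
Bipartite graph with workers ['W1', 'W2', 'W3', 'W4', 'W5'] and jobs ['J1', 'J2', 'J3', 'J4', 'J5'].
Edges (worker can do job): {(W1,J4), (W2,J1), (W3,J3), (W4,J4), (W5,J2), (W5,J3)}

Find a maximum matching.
Matching: {(W2,J1), (W3,J3), (W4,J4), (W5,J2)}

Maximum matching (size 4):
  W2 → J1
  W3 → J3
  W4 → J4
  W5 → J2

Each worker is assigned to at most one job, and each job to at most one worker.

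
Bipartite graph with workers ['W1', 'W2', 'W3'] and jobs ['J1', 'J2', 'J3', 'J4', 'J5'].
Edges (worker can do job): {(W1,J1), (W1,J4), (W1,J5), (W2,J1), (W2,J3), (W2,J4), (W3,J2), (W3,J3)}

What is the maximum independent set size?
Maximum independent set = 5

By König's theorem:
- Min vertex cover = Max matching = 3
- Max independent set = Total vertices - Min vertex cover
- Max independent set = 8 - 3 = 5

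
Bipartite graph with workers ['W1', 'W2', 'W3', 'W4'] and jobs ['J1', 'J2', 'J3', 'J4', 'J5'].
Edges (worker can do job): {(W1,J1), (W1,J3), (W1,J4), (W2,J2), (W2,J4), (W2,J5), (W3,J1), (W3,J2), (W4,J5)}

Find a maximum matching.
Matching: {(W1,J3), (W2,J4), (W3,J1), (W4,J5)}

Maximum matching (size 4):
  W1 → J3
  W2 → J4
  W3 → J1
  W4 → J5

Each worker is assigned to at most one job, and each job to at most one worker.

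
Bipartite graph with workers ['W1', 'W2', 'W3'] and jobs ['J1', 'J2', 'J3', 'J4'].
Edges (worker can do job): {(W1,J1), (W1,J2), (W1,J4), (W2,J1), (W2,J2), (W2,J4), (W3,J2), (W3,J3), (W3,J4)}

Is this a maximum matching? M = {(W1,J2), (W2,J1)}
No, size 2 is not maximum

Proposed matching has size 2.
Maximum matching size for this graph: 3.

This is NOT maximum - can be improved to size 3.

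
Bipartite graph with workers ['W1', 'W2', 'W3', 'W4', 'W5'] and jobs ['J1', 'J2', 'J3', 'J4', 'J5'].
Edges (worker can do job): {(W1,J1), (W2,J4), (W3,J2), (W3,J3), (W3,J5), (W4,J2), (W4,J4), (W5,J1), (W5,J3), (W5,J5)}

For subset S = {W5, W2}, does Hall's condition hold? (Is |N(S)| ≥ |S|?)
Yes: |N(S)| = 4, |S| = 2

Subset S = {W5, W2}
Neighbors N(S) = {J1, J3, J4, J5}

|N(S)| = 4, |S| = 2
Hall's condition: |N(S)| ≥ |S| is satisfied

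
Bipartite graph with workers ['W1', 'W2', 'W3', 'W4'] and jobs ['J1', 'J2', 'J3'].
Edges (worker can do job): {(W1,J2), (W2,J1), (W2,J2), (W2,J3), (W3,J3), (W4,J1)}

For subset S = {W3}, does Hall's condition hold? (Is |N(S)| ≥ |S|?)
Yes: |N(S)| = 1, |S| = 1

Subset S = {W3}
Neighbors N(S) = {J3}

|N(S)| = 1, |S| = 1
Hall's condition: |N(S)| ≥ |S| is satisfied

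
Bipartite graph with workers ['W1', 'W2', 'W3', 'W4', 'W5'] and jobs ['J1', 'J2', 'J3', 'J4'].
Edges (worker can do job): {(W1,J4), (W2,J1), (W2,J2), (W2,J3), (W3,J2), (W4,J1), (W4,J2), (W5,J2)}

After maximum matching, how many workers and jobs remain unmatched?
Unmatched: 1 workers, 0 jobs

Maximum matching size: 4
Workers: 5 total, 4 matched, 1 unmatched
Jobs: 4 total, 4 matched, 0 unmatched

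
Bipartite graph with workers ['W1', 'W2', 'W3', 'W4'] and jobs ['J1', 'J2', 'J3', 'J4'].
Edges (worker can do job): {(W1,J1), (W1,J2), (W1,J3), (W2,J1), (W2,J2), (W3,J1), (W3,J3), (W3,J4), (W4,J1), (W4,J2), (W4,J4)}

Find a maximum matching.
Matching: {(W1,J3), (W2,J2), (W3,J4), (W4,J1)}

Maximum matching (size 4):
  W1 → J3
  W2 → J2
  W3 → J4
  W4 → J1

Each worker is assigned to at most one job, and each job to at most one worker.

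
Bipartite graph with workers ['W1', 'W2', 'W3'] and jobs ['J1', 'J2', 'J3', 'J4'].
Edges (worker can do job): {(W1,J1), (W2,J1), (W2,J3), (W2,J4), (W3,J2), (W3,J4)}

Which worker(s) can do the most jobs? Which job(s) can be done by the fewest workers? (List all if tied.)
Most versatile: W2 (3 jobs); Least covered: J2, J3 (1 workers)

Worker degrees (jobs they can do): W1:1, W2:3, W3:2
Job degrees (workers who can do it): J1:2, J2:1, J3:1, J4:2

Maximum worker degree is 3, achieved by: W2
Minimum job degree is 1, achieved by: J2, J3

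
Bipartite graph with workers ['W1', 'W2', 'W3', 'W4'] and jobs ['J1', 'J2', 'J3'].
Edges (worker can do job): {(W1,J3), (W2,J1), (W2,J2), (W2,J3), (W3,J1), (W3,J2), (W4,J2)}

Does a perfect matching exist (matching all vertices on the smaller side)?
Yes, perfect matching exists (size 3)

Perfect matching: {(W1,J3), (W3,J1), (W4,J2)}
All 3 vertices on the smaller side are matched.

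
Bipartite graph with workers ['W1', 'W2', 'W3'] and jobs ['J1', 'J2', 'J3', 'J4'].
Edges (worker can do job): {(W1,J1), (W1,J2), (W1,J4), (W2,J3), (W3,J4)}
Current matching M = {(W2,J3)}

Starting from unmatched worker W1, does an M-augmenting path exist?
Yes: W1 → J4

An M-augmenting path alternates non-matching / matching edges, starting and ending at unmatched vertices.
Path: W1 → J4
(J4 is unmatched in M, so the path is augmenting.)
Flipping edges along this path would increase |M| from 1 to 2.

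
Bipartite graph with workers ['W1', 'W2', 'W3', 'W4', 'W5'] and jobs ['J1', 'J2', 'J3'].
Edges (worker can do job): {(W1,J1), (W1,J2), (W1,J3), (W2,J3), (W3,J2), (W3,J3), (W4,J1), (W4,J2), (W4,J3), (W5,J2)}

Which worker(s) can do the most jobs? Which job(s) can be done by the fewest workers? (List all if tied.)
Most versatile: W1, W4 (3 jobs); Least covered: J1 (2 workers)

Worker degrees (jobs they can do): W1:3, W2:1, W3:2, W4:3, W5:1
Job degrees (workers who can do it): J1:2, J2:4, J3:4

Maximum worker degree is 3, achieved by: W1, W4
Minimum job degree is 2, achieved by: J1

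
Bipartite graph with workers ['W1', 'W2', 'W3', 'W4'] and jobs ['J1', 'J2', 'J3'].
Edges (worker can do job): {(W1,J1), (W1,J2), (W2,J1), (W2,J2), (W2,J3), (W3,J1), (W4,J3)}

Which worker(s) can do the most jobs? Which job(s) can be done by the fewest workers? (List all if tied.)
Most versatile: W2 (3 jobs); Least covered: J2, J3 (2 workers)

Worker degrees (jobs they can do): W1:2, W2:3, W3:1, W4:1
Job degrees (workers who can do it): J1:3, J2:2, J3:2

Maximum worker degree is 3, achieved by: W2
Minimum job degree is 2, achieved by: J2, J3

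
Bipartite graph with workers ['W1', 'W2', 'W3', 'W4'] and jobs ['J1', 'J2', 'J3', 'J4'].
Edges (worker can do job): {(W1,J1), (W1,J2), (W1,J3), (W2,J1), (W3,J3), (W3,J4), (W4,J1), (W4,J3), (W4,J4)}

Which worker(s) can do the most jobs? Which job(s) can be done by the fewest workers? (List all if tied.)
Most versatile: W1, W4 (3 jobs); Least covered: J2 (1 workers)

Worker degrees (jobs they can do): W1:3, W2:1, W3:2, W4:3
Job degrees (workers who can do it): J1:3, J2:1, J3:3, J4:2

Maximum worker degree is 3, achieved by: W1, W4
Minimum job degree is 1, achieved by: J2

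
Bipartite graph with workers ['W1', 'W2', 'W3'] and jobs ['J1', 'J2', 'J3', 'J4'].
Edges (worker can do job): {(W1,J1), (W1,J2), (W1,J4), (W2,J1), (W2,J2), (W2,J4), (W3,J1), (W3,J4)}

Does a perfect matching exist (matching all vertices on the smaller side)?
Yes, perfect matching exists (size 3)

Perfect matching: {(W1,J2), (W2,J4), (W3,J1)}
All 3 vertices on the smaller side are matched.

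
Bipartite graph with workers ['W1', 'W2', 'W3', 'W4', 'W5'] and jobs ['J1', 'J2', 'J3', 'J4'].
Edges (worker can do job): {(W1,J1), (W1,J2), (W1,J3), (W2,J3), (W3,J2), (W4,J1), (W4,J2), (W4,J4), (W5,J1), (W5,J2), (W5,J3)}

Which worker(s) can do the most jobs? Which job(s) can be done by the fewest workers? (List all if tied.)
Most versatile: W1, W4, W5 (3 jobs); Least covered: J4 (1 workers)

Worker degrees (jobs they can do): W1:3, W2:1, W3:1, W4:3, W5:3
Job degrees (workers who can do it): J1:3, J2:4, J3:3, J4:1

Maximum worker degree is 3, achieved by: W1, W4, W5
Minimum job degree is 1, achieved by: J4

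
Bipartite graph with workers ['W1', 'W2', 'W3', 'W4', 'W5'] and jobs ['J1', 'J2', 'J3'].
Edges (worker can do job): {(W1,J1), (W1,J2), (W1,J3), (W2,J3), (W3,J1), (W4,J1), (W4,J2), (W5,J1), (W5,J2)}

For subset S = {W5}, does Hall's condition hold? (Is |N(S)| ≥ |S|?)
Yes: |N(S)| = 2, |S| = 1

Subset S = {W5}
Neighbors N(S) = {J1, J2}

|N(S)| = 2, |S| = 1
Hall's condition: |N(S)| ≥ |S| is satisfied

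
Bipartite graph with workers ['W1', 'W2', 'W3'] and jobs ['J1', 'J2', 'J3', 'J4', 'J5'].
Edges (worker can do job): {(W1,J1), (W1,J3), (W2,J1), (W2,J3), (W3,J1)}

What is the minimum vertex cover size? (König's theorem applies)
Minimum vertex cover size = 2

By König's theorem: in bipartite graphs,
min vertex cover = max matching = 2

Maximum matching has size 2, so minimum vertex cover also has size 2.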